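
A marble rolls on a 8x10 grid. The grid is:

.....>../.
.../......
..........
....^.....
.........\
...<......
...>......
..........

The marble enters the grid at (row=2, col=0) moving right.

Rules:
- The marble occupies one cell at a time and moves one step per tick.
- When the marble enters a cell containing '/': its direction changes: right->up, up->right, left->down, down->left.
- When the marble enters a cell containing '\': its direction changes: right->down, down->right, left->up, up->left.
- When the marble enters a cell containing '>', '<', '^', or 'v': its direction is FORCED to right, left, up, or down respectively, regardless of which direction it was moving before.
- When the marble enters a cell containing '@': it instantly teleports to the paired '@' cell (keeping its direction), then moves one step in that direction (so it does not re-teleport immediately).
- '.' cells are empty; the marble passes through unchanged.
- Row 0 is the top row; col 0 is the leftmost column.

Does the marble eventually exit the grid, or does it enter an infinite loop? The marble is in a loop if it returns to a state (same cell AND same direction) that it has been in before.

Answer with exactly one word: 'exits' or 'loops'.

Step 1: enter (2,0), '.' pass, move right to (2,1)
Step 2: enter (2,1), '.' pass, move right to (2,2)
Step 3: enter (2,2), '.' pass, move right to (2,3)
Step 4: enter (2,3), '.' pass, move right to (2,4)
Step 5: enter (2,4), '.' pass, move right to (2,5)
Step 6: enter (2,5), '.' pass, move right to (2,6)
Step 7: enter (2,6), '.' pass, move right to (2,7)
Step 8: enter (2,7), '.' pass, move right to (2,8)
Step 9: enter (2,8), '.' pass, move right to (2,9)
Step 10: enter (2,9), '.' pass, move right to (2,10)
Step 11: at (2,10) — EXIT via right edge, pos 2

Answer: exits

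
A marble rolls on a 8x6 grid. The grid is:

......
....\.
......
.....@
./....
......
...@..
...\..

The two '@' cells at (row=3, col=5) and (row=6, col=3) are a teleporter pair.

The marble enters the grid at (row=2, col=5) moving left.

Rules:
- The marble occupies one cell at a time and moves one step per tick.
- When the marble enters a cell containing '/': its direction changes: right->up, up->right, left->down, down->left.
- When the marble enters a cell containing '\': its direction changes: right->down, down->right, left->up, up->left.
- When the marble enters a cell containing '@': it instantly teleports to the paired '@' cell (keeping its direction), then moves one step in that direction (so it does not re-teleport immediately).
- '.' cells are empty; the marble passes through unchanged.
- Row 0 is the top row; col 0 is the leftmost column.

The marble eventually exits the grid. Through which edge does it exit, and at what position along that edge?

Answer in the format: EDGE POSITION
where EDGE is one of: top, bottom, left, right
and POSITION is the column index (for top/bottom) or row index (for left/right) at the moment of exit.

Step 1: enter (2,5), '.' pass, move left to (2,4)
Step 2: enter (2,4), '.' pass, move left to (2,3)
Step 3: enter (2,3), '.' pass, move left to (2,2)
Step 4: enter (2,2), '.' pass, move left to (2,1)
Step 5: enter (2,1), '.' pass, move left to (2,0)
Step 6: enter (2,0), '.' pass, move left to (2,-1)
Step 7: at (2,-1) — EXIT via left edge, pos 2

Answer: left 2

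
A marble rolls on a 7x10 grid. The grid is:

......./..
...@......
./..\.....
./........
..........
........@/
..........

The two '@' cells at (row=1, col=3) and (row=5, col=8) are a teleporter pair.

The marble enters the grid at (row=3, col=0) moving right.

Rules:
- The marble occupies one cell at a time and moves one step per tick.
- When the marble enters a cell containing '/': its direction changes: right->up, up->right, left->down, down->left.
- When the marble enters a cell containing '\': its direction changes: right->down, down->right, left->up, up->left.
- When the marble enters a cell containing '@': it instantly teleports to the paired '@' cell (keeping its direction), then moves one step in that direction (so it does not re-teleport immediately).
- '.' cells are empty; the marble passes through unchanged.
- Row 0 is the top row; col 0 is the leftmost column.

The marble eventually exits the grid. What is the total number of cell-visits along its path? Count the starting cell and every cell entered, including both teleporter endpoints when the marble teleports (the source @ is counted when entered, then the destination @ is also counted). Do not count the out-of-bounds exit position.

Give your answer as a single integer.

Step 1: enter (3,0), '.' pass, move right to (3,1)
Step 2: enter (3,1), '/' deflects right->up, move up to (2,1)
Step 3: enter (2,1), '/' deflects up->right, move right to (2,2)
Step 4: enter (2,2), '.' pass, move right to (2,3)
Step 5: enter (2,3), '.' pass, move right to (2,4)
Step 6: enter (2,4), '\' deflects right->down, move down to (3,4)
Step 7: enter (3,4), '.' pass, move down to (4,4)
Step 8: enter (4,4), '.' pass, move down to (5,4)
Step 9: enter (5,4), '.' pass, move down to (6,4)
Step 10: enter (6,4), '.' pass, move down to (7,4)
Step 11: at (7,4) — EXIT via bottom edge, pos 4
Path length (cell visits): 10

Answer: 10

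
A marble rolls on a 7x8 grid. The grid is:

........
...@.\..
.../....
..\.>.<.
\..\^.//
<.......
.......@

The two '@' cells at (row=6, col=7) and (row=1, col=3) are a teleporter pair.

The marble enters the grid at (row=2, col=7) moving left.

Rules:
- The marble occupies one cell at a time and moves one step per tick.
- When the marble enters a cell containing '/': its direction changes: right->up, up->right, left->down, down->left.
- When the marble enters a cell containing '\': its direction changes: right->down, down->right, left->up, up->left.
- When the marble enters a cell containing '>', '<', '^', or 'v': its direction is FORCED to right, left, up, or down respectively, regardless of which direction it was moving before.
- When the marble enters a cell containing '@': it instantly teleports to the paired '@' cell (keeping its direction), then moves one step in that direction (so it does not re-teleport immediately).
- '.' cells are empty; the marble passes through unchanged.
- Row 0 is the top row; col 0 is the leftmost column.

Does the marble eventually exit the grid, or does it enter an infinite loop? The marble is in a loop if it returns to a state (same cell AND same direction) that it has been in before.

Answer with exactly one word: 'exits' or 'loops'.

Answer: loops

Derivation:
Step 1: enter (2,7), '.' pass, move left to (2,6)
Step 2: enter (2,6), '.' pass, move left to (2,5)
Step 3: enter (2,5), '.' pass, move left to (2,4)
Step 4: enter (2,4), '.' pass, move left to (2,3)
Step 5: enter (2,3), '/' deflects left->down, move down to (3,3)
Step 6: enter (3,3), '.' pass, move down to (4,3)
Step 7: enter (4,3), '\' deflects down->right, move right to (4,4)
Step 8: enter (4,4), '^' forces right->up, move up to (3,4)
Step 9: enter (3,4), '>' forces up->right, move right to (3,5)
Step 10: enter (3,5), '.' pass, move right to (3,6)
Step 11: enter (3,6), '<' forces right->left, move left to (3,5)
Step 12: enter (3,5), '.' pass, move left to (3,4)
Step 13: enter (3,4), '>' forces left->right, move right to (3,5)
Step 14: at (3,5) dir=right — LOOP DETECTED (seen before)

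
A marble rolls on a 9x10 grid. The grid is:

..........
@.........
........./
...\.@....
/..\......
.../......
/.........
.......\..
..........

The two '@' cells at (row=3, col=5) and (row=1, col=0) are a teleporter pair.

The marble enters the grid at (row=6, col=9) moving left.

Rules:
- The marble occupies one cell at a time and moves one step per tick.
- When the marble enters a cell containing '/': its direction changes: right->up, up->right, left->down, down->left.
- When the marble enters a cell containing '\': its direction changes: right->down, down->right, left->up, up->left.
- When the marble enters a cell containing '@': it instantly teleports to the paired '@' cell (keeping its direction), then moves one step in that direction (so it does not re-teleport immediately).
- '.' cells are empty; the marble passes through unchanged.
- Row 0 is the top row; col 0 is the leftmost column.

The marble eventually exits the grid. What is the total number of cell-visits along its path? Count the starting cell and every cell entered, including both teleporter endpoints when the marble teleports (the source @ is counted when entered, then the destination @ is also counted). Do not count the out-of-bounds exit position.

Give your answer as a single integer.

Answer: 12

Derivation:
Step 1: enter (6,9), '.' pass, move left to (6,8)
Step 2: enter (6,8), '.' pass, move left to (6,7)
Step 3: enter (6,7), '.' pass, move left to (6,6)
Step 4: enter (6,6), '.' pass, move left to (6,5)
Step 5: enter (6,5), '.' pass, move left to (6,4)
Step 6: enter (6,4), '.' pass, move left to (6,3)
Step 7: enter (6,3), '.' pass, move left to (6,2)
Step 8: enter (6,2), '.' pass, move left to (6,1)
Step 9: enter (6,1), '.' pass, move left to (6,0)
Step 10: enter (6,0), '/' deflects left->down, move down to (7,0)
Step 11: enter (7,0), '.' pass, move down to (8,0)
Step 12: enter (8,0), '.' pass, move down to (9,0)
Step 13: at (9,0) — EXIT via bottom edge, pos 0
Path length (cell visits): 12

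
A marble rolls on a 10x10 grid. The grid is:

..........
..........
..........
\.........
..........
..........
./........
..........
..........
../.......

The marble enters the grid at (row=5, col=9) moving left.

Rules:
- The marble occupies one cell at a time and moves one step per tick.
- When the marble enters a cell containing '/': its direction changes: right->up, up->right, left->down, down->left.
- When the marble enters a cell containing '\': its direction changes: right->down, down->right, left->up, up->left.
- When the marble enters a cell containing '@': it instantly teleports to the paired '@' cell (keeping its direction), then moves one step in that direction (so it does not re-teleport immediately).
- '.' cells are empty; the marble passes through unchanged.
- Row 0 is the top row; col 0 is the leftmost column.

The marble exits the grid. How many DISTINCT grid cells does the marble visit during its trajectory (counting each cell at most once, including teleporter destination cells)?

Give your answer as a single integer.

Answer: 10

Derivation:
Step 1: enter (5,9), '.' pass, move left to (5,8)
Step 2: enter (5,8), '.' pass, move left to (5,7)
Step 3: enter (5,7), '.' pass, move left to (5,6)
Step 4: enter (5,6), '.' pass, move left to (5,5)
Step 5: enter (5,5), '.' pass, move left to (5,4)
Step 6: enter (5,4), '.' pass, move left to (5,3)
Step 7: enter (5,3), '.' pass, move left to (5,2)
Step 8: enter (5,2), '.' pass, move left to (5,1)
Step 9: enter (5,1), '.' pass, move left to (5,0)
Step 10: enter (5,0), '.' pass, move left to (5,-1)
Step 11: at (5,-1) — EXIT via left edge, pos 5
Distinct cells visited: 10 (path length 10)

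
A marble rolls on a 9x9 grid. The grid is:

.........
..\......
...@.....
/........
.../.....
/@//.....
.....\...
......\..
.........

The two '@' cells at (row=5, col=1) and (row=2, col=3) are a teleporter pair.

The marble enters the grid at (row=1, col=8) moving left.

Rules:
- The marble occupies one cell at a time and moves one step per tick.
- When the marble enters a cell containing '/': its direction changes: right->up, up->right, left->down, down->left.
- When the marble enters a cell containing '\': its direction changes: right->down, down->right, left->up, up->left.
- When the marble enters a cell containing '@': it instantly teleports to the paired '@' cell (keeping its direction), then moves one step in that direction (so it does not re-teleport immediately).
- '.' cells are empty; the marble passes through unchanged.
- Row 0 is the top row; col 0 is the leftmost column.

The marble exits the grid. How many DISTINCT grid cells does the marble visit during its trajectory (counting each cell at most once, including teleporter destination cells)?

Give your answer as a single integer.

Step 1: enter (1,8), '.' pass, move left to (1,7)
Step 2: enter (1,7), '.' pass, move left to (1,6)
Step 3: enter (1,6), '.' pass, move left to (1,5)
Step 4: enter (1,5), '.' pass, move left to (1,4)
Step 5: enter (1,4), '.' pass, move left to (1,3)
Step 6: enter (1,3), '.' pass, move left to (1,2)
Step 7: enter (1,2), '\' deflects left->up, move up to (0,2)
Step 8: enter (0,2), '.' pass, move up to (-1,2)
Step 9: at (-1,2) — EXIT via top edge, pos 2
Distinct cells visited: 8 (path length 8)

Answer: 8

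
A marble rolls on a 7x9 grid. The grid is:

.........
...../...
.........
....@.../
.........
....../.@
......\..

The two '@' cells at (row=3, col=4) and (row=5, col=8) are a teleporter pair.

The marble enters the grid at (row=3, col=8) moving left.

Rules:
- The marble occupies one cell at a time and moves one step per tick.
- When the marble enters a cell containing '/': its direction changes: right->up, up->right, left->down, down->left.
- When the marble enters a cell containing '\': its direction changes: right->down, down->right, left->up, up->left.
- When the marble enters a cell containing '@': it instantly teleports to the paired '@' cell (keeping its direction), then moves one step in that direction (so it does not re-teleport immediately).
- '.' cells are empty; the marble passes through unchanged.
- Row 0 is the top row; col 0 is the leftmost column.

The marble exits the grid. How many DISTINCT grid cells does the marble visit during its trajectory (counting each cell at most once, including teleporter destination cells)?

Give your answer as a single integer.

Step 1: enter (3,8), '/' deflects left->down, move down to (4,8)
Step 2: enter (4,8), '.' pass, move down to (5,8)
Step 3: enter (5,8), '@' teleport (5,8)->(3,4), also enter (3,4), move down to (4,4)
Step 4: enter (4,4), '.' pass, move down to (5,4)
Step 5: enter (5,4), '.' pass, move down to (6,4)
Step 6: enter (6,4), '.' pass, move down to (7,4)
Step 7: at (7,4) — EXIT via bottom edge, pos 4
Distinct cells visited: 7 (path length 7)

Answer: 7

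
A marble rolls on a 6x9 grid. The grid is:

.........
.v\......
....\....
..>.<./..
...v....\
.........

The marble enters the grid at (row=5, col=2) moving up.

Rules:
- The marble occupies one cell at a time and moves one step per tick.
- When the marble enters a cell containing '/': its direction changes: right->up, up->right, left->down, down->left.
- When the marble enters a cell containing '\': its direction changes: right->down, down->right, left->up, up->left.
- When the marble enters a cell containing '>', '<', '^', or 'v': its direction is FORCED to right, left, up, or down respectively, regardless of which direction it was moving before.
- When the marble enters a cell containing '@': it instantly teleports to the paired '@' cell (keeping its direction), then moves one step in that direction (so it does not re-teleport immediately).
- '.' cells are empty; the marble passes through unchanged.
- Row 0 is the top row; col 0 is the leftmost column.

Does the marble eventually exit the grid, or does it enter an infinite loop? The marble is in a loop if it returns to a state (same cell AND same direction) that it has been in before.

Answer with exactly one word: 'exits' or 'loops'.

Step 1: enter (5,2), '.' pass, move up to (4,2)
Step 2: enter (4,2), '.' pass, move up to (3,2)
Step 3: enter (3,2), '>' forces up->right, move right to (3,3)
Step 4: enter (3,3), '.' pass, move right to (3,4)
Step 5: enter (3,4), '<' forces right->left, move left to (3,3)
Step 6: enter (3,3), '.' pass, move left to (3,2)
Step 7: enter (3,2), '>' forces left->right, move right to (3,3)
Step 8: at (3,3) dir=right — LOOP DETECTED (seen before)

Answer: loops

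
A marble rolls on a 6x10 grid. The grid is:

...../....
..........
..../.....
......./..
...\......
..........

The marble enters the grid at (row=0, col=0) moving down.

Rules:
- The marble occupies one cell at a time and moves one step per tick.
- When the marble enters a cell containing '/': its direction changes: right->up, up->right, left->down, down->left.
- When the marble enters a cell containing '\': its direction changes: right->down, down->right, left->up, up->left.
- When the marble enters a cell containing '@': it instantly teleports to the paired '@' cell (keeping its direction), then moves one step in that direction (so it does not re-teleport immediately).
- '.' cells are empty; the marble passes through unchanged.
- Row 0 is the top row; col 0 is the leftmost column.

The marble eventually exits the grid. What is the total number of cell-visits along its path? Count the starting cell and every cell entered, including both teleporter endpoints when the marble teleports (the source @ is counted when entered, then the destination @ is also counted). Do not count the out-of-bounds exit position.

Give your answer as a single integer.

Step 1: enter (0,0), '.' pass, move down to (1,0)
Step 2: enter (1,0), '.' pass, move down to (2,0)
Step 3: enter (2,0), '.' pass, move down to (3,0)
Step 4: enter (3,0), '.' pass, move down to (4,0)
Step 5: enter (4,0), '.' pass, move down to (5,0)
Step 6: enter (5,0), '.' pass, move down to (6,0)
Step 7: at (6,0) — EXIT via bottom edge, pos 0
Path length (cell visits): 6

Answer: 6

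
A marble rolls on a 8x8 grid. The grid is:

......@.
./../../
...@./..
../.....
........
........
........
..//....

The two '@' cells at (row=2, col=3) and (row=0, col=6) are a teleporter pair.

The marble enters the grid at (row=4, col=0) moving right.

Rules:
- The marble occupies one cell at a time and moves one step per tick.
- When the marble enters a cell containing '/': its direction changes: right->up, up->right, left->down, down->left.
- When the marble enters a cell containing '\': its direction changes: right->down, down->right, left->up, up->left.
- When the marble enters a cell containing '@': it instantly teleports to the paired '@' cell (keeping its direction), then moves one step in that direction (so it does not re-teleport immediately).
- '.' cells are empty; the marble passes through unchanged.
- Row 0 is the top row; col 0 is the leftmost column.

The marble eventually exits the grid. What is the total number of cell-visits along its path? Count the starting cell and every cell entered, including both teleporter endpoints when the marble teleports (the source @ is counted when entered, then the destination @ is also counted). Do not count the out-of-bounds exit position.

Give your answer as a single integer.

Answer: 8

Derivation:
Step 1: enter (4,0), '.' pass, move right to (4,1)
Step 2: enter (4,1), '.' pass, move right to (4,2)
Step 3: enter (4,2), '.' pass, move right to (4,3)
Step 4: enter (4,3), '.' pass, move right to (4,4)
Step 5: enter (4,4), '.' pass, move right to (4,5)
Step 6: enter (4,5), '.' pass, move right to (4,6)
Step 7: enter (4,6), '.' pass, move right to (4,7)
Step 8: enter (4,7), '.' pass, move right to (4,8)
Step 9: at (4,8) — EXIT via right edge, pos 4
Path length (cell visits): 8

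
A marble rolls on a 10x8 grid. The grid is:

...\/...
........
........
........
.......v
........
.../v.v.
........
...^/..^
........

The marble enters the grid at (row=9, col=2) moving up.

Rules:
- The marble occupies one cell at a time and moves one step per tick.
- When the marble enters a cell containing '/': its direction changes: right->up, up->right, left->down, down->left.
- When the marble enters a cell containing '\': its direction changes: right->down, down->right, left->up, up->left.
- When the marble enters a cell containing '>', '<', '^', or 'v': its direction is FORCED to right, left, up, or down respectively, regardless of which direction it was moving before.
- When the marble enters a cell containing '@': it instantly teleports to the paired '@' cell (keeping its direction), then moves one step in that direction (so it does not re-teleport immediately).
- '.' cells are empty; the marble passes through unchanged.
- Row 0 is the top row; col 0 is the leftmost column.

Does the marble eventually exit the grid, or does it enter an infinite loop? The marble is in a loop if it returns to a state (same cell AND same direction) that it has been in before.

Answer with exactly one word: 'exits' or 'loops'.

Step 1: enter (9,2), '.' pass, move up to (8,2)
Step 2: enter (8,2), '.' pass, move up to (7,2)
Step 3: enter (7,2), '.' pass, move up to (6,2)
Step 4: enter (6,2), '.' pass, move up to (5,2)
Step 5: enter (5,2), '.' pass, move up to (4,2)
Step 6: enter (4,2), '.' pass, move up to (3,2)
Step 7: enter (3,2), '.' pass, move up to (2,2)
Step 8: enter (2,2), '.' pass, move up to (1,2)
Step 9: enter (1,2), '.' pass, move up to (0,2)
Step 10: enter (0,2), '.' pass, move up to (-1,2)
Step 11: at (-1,2) — EXIT via top edge, pos 2

Answer: exits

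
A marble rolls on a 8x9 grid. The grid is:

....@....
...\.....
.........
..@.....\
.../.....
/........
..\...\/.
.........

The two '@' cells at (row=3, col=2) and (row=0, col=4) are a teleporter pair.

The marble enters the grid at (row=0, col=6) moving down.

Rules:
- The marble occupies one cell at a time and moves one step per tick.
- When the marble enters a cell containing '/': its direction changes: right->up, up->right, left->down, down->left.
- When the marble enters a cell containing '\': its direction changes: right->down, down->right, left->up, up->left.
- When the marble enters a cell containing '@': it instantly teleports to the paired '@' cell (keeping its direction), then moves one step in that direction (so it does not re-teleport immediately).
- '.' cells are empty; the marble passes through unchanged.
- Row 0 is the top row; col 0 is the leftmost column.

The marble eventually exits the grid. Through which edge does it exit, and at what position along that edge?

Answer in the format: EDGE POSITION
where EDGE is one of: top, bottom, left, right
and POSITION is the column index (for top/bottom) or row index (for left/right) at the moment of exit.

Answer: top 7

Derivation:
Step 1: enter (0,6), '.' pass, move down to (1,6)
Step 2: enter (1,6), '.' pass, move down to (2,6)
Step 3: enter (2,6), '.' pass, move down to (3,6)
Step 4: enter (3,6), '.' pass, move down to (4,6)
Step 5: enter (4,6), '.' pass, move down to (5,6)
Step 6: enter (5,6), '.' pass, move down to (6,6)
Step 7: enter (6,6), '\' deflects down->right, move right to (6,7)
Step 8: enter (6,7), '/' deflects right->up, move up to (5,7)
Step 9: enter (5,7), '.' pass, move up to (4,7)
Step 10: enter (4,7), '.' pass, move up to (3,7)
Step 11: enter (3,7), '.' pass, move up to (2,7)
Step 12: enter (2,7), '.' pass, move up to (1,7)
Step 13: enter (1,7), '.' pass, move up to (0,7)
Step 14: enter (0,7), '.' pass, move up to (-1,7)
Step 15: at (-1,7) — EXIT via top edge, pos 7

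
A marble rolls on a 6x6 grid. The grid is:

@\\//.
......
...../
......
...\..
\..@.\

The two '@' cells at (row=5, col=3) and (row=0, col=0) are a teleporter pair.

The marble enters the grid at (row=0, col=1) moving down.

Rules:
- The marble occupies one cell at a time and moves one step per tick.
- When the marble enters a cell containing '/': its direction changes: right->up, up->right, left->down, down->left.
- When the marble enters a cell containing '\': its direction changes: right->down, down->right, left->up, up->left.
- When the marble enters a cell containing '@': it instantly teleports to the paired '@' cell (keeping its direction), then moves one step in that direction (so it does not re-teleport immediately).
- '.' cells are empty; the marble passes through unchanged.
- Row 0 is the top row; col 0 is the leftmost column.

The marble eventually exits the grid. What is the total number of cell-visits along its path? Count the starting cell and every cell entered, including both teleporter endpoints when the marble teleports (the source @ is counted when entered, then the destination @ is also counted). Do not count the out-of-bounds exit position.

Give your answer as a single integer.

Step 1: enter (0,1), '\' deflects down->right, move right to (0,2)
Step 2: enter (0,2), '\' deflects right->down, move down to (1,2)
Step 3: enter (1,2), '.' pass, move down to (2,2)
Step 4: enter (2,2), '.' pass, move down to (3,2)
Step 5: enter (3,2), '.' pass, move down to (4,2)
Step 6: enter (4,2), '.' pass, move down to (5,2)
Step 7: enter (5,2), '.' pass, move down to (6,2)
Step 8: at (6,2) — EXIT via bottom edge, pos 2
Path length (cell visits): 7

Answer: 7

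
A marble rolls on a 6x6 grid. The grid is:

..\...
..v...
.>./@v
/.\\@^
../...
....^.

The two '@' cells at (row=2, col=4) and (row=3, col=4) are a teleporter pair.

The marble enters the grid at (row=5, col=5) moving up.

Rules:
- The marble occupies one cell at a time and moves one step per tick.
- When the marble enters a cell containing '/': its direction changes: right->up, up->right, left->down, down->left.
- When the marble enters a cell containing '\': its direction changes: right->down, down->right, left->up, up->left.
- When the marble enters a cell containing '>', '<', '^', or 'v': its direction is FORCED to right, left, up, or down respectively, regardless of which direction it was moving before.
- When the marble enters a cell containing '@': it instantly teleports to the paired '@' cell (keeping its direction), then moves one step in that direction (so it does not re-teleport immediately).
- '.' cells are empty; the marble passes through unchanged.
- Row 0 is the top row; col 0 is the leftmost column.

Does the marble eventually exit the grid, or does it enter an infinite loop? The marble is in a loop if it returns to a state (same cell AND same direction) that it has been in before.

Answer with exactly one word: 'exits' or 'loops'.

Step 1: enter (5,5), '.' pass, move up to (4,5)
Step 2: enter (4,5), '.' pass, move up to (3,5)
Step 3: enter (3,5), '^' forces up->up, move up to (2,5)
Step 4: enter (2,5), 'v' forces up->down, move down to (3,5)
Step 5: enter (3,5), '^' forces down->up, move up to (2,5)
Step 6: at (2,5) dir=up — LOOP DETECTED (seen before)

Answer: loops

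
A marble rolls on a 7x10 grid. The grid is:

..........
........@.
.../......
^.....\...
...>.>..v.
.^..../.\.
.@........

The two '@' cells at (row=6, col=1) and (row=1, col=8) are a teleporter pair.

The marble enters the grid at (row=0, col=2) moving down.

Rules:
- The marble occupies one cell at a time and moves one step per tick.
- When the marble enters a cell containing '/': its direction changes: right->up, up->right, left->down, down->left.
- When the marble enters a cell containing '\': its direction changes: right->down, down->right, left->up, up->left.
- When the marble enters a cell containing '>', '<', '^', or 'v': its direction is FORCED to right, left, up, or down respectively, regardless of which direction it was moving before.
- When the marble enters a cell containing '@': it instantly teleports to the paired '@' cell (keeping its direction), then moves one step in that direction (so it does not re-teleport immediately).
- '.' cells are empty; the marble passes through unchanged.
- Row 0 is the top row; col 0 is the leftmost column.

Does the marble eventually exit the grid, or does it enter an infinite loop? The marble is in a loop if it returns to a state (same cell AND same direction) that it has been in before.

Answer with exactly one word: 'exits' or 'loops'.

Answer: exits

Derivation:
Step 1: enter (0,2), '.' pass, move down to (1,2)
Step 2: enter (1,2), '.' pass, move down to (2,2)
Step 3: enter (2,2), '.' pass, move down to (3,2)
Step 4: enter (3,2), '.' pass, move down to (4,2)
Step 5: enter (4,2), '.' pass, move down to (5,2)
Step 6: enter (5,2), '.' pass, move down to (6,2)
Step 7: enter (6,2), '.' pass, move down to (7,2)
Step 8: at (7,2) — EXIT via bottom edge, pos 2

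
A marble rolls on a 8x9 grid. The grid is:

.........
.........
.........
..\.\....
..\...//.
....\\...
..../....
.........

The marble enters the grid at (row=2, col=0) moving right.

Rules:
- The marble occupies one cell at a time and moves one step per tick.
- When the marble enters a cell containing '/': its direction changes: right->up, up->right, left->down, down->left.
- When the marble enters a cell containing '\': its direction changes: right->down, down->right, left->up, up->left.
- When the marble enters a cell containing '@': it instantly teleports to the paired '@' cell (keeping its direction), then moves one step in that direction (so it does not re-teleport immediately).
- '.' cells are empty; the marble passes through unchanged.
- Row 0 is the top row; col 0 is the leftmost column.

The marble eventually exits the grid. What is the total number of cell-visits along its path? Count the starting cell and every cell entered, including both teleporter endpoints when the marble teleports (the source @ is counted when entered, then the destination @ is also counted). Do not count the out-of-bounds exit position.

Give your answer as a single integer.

Step 1: enter (2,0), '.' pass, move right to (2,1)
Step 2: enter (2,1), '.' pass, move right to (2,2)
Step 3: enter (2,2), '.' pass, move right to (2,3)
Step 4: enter (2,3), '.' pass, move right to (2,4)
Step 5: enter (2,4), '.' pass, move right to (2,5)
Step 6: enter (2,5), '.' pass, move right to (2,6)
Step 7: enter (2,6), '.' pass, move right to (2,7)
Step 8: enter (2,7), '.' pass, move right to (2,8)
Step 9: enter (2,8), '.' pass, move right to (2,9)
Step 10: at (2,9) — EXIT via right edge, pos 2
Path length (cell visits): 9

Answer: 9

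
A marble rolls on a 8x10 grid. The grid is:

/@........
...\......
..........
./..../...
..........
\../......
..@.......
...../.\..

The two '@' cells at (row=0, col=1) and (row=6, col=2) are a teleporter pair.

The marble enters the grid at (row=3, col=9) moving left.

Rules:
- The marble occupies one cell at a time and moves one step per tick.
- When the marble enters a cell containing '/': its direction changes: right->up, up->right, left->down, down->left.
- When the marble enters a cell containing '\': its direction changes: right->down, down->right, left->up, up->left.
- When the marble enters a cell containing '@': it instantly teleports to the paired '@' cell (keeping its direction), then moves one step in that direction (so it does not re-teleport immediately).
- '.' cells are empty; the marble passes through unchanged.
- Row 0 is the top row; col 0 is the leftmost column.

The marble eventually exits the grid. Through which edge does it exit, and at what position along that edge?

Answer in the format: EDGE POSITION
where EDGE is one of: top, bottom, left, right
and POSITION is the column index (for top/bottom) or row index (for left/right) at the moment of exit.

Step 1: enter (3,9), '.' pass, move left to (3,8)
Step 2: enter (3,8), '.' pass, move left to (3,7)
Step 3: enter (3,7), '.' pass, move left to (3,6)
Step 4: enter (3,6), '/' deflects left->down, move down to (4,6)
Step 5: enter (4,6), '.' pass, move down to (5,6)
Step 6: enter (5,6), '.' pass, move down to (6,6)
Step 7: enter (6,6), '.' pass, move down to (7,6)
Step 8: enter (7,6), '.' pass, move down to (8,6)
Step 9: at (8,6) — EXIT via bottom edge, pos 6

Answer: bottom 6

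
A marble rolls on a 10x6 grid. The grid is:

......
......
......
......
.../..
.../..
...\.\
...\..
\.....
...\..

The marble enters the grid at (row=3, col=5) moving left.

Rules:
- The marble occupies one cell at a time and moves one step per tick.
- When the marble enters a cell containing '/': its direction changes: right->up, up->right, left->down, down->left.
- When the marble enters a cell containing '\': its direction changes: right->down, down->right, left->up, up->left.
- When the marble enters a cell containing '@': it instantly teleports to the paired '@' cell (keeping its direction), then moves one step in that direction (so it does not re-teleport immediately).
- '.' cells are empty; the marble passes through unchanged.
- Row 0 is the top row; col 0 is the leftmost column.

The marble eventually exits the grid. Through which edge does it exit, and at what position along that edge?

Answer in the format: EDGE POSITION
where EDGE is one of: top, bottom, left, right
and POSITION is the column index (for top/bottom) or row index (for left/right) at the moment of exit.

Answer: left 3

Derivation:
Step 1: enter (3,5), '.' pass, move left to (3,4)
Step 2: enter (3,4), '.' pass, move left to (3,3)
Step 3: enter (3,3), '.' pass, move left to (3,2)
Step 4: enter (3,2), '.' pass, move left to (3,1)
Step 5: enter (3,1), '.' pass, move left to (3,0)
Step 6: enter (3,0), '.' pass, move left to (3,-1)
Step 7: at (3,-1) — EXIT via left edge, pos 3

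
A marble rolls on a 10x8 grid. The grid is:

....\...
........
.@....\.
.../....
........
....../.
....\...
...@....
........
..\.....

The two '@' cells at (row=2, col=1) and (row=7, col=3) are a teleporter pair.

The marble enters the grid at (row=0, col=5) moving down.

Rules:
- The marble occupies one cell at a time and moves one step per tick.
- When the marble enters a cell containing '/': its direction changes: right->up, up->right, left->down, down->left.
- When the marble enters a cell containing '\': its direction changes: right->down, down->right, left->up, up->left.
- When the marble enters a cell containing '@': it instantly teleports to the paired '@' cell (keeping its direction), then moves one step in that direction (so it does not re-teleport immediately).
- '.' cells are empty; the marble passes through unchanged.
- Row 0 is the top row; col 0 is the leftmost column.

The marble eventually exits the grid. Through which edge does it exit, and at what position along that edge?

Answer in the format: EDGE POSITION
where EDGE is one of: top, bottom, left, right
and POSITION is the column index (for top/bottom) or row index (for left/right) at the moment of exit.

Answer: bottom 5

Derivation:
Step 1: enter (0,5), '.' pass, move down to (1,5)
Step 2: enter (1,5), '.' pass, move down to (2,5)
Step 3: enter (2,5), '.' pass, move down to (3,5)
Step 4: enter (3,5), '.' pass, move down to (4,5)
Step 5: enter (4,5), '.' pass, move down to (5,5)
Step 6: enter (5,5), '.' pass, move down to (6,5)
Step 7: enter (6,5), '.' pass, move down to (7,5)
Step 8: enter (7,5), '.' pass, move down to (8,5)
Step 9: enter (8,5), '.' pass, move down to (9,5)
Step 10: enter (9,5), '.' pass, move down to (10,5)
Step 11: at (10,5) — EXIT via bottom edge, pos 5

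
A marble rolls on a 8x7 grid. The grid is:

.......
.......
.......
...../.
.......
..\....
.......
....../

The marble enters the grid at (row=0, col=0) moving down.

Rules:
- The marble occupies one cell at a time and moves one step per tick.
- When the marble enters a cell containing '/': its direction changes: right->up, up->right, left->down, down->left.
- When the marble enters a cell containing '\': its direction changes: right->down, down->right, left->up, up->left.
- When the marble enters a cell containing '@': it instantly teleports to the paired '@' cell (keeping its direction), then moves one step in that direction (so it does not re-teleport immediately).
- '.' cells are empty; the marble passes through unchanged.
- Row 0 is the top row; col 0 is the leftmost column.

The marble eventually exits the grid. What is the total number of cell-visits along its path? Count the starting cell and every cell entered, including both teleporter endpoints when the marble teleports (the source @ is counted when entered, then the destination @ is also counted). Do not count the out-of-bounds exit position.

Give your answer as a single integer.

Step 1: enter (0,0), '.' pass, move down to (1,0)
Step 2: enter (1,0), '.' pass, move down to (2,0)
Step 3: enter (2,0), '.' pass, move down to (3,0)
Step 4: enter (3,0), '.' pass, move down to (4,0)
Step 5: enter (4,0), '.' pass, move down to (5,0)
Step 6: enter (5,0), '.' pass, move down to (6,0)
Step 7: enter (6,0), '.' pass, move down to (7,0)
Step 8: enter (7,0), '.' pass, move down to (8,0)
Step 9: at (8,0) — EXIT via bottom edge, pos 0
Path length (cell visits): 8

Answer: 8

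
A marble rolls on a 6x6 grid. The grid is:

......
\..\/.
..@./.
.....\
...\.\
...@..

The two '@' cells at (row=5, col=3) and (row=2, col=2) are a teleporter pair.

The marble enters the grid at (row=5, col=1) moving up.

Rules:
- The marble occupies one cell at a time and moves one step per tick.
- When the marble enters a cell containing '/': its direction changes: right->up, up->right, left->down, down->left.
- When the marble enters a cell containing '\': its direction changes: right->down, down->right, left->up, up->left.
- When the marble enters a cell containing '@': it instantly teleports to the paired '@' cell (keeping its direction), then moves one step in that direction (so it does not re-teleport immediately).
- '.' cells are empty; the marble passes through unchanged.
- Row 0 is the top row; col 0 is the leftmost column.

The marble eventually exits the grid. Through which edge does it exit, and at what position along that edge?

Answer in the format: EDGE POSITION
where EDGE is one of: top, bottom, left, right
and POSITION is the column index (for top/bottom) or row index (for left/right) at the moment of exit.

Step 1: enter (5,1), '.' pass, move up to (4,1)
Step 2: enter (4,1), '.' pass, move up to (3,1)
Step 3: enter (3,1), '.' pass, move up to (2,1)
Step 4: enter (2,1), '.' pass, move up to (1,1)
Step 5: enter (1,1), '.' pass, move up to (0,1)
Step 6: enter (0,1), '.' pass, move up to (-1,1)
Step 7: at (-1,1) — EXIT via top edge, pos 1

Answer: top 1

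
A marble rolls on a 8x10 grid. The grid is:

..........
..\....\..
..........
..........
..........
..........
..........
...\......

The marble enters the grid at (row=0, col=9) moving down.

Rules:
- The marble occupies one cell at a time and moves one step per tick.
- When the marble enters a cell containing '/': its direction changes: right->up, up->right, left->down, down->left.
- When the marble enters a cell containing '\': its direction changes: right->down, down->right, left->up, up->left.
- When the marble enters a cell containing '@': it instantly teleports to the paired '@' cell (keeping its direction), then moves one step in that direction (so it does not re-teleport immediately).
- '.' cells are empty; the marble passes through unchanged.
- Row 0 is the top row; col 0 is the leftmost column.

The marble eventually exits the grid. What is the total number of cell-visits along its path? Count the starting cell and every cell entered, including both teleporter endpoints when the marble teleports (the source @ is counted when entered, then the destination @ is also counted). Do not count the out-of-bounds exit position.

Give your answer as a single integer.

Answer: 8

Derivation:
Step 1: enter (0,9), '.' pass, move down to (1,9)
Step 2: enter (1,9), '.' pass, move down to (2,9)
Step 3: enter (2,9), '.' pass, move down to (3,9)
Step 4: enter (3,9), '.' pass, move down to (4,9)
Step 5: enter (4,9), '.' pass, move down to (5,9)
Step 6: enter (5,9), '.' pass, move down to (6,9)
Step 7: enter (6,9), '.' pass, move down to (7,9)
Step 8: enter (7,9), '.' pass, move down to (8,9)
Step 9: at (8,9) — EXIT via bottom edge, pos 9
Path length (cell visits): 8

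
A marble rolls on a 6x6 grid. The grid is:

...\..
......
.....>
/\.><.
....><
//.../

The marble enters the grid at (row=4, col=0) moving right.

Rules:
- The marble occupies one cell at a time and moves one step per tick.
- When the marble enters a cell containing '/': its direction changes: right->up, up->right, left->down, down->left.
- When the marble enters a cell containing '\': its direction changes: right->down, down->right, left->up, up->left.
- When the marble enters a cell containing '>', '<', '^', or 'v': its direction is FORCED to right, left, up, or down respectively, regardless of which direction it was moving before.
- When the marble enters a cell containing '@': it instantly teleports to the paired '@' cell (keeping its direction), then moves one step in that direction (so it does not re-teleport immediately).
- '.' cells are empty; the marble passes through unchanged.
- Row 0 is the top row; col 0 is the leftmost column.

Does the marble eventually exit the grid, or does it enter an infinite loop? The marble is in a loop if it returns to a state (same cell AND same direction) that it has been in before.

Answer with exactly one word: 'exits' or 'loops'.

Answer: loops

Derivation:
Step 1: enter (4,0), '.' pass, move right to (4,1)
Step 2: enter (4,1), '.' pass, move right to (4,2)
Step 3: enter (4,2), '.' pass, move right to (4,3)
Step 4: enter (4,3), '.' pass, move right to (4,4)
Step 5: enter (4,4), '>' forces right->right, move right to (4,5)
Step 6: enter (4,5), '<' forces right->left, move left to (4,4)
Step 7: enter (4,4), '>' forces left->right, move right to (4,5)
Step 8: at (4,5) dir=right — LOOP DETECTED (seen before)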